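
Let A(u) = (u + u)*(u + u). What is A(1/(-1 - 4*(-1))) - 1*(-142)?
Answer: 1282/9 ≈ 142.44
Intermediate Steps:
A(u) = 4*u² (A(u) = (2*u)*(2*u) = 4*u²)
A(1/(-1 - 4*(-1))) - 1*(-142) = 4*(1/(-1 - 4*(-1)))² - 1*(-142) = 4*(1/(-1 + 4))² + 142 = 4*(1/3)² + 142 = 4*(⅓)² + 142 = 4*(⅑) + 142 = 4/9 + 142 = 1282/9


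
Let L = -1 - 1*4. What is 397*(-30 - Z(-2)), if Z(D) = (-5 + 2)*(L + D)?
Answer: -20247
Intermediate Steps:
L = -5 (L = -1 - 4 = -5)
Z(D) = 15 - 3*D (Z(D) = (-5 + 2)*(-5 + D) = -3*(-5 + D) = 15 - 3*D)
397*(-30 - Z(-2)) = 397*(-30 - (15 - 3*(-2))) = 397*(-30 - (15 + 6)) = 397*(-30 - 1*21) = 397*(-30 - 21) = 397*(-51) = -20247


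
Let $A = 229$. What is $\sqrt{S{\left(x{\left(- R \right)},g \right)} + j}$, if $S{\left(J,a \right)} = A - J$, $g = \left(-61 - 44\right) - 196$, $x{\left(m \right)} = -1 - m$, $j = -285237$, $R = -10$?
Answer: $i \sqrt{284997} \approx 533.85 i$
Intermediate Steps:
$g = -301$ ($g = \left(-61 - 44\right) - 196 = -105 - 196 = -301$)
$S{\left(J,a \right)} = 229 - J$
$\sqrt{S{\left(x{\left(- R \right)},g \right)} + j} = \sqrt{\left(229 - \left(-1 - \left(-1\right) \left(-10\right)\right)\right) - 285237} = \sqrt{\left(229 - \left(-1 - 10\right)\right) - 285237} = \sqrt{\left(229 - -11\right) - 285237} = \sqrt{\left(229 + 11\right) - 285237} = \sqrt{240 - 285237} = \sqrt{-284997} = i \sqrt{284997}$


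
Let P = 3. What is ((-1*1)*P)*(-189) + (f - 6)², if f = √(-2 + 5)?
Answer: 606 - 12*√3 ≈ 585.22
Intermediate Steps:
f = √3 ≈ 1.7320
((-1*1)*P)*(-189) + (f - 6)² = (-1*1*3)*(-189) + (√3 - 6)² = -1*3*(-189) + (-6 + √3)² = -3*(-189) + (-6 + √3)² = 567 + (-6 + √3)²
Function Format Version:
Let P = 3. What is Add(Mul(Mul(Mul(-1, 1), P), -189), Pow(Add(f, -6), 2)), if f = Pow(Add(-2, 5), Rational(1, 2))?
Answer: Add(606, Mul(-12, Pow(3, Rational(1, 2)))) ≈ 585.22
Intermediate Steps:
f = Pow(3, Rational(1, 2)) ≈ 1.7320
Add(Mul(Mul(Mul(-1, 1), P), -189), Pow(Add(f, -6), 2)) = Add(Mul(Mul(Mul(-1, 1), 3), -189), Pow(Add(Pow(3, Rational(1, 2)), -6), 2)) = Add(Mul(Mul(-1, 3), -189), Pow(Add(-6, Pow(3, Rational(1, 2))), 2)) = Add(Mul(-3, -189), Pow(Add(-6, Pow(3, Rational(1, 2))), 2)) = Add(567, Pow(Add(-6, Pow(3, Rational(1, 2))), 2))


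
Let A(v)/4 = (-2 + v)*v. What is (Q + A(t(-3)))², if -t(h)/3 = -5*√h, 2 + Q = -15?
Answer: 7338889 + 652080*I*√3 ≈ 7.3389e+6 + 1.1294e+6*I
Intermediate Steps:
Q = -17 (Q = -2 - 15 = -17)
t(h) = 15*√h (t(h) = -(-15)*√h = 15*√h)
A(v) = 4*v*(-2 + v) (A(v) = 4*((-2 + v)*v) = 4*(v*(-2 + v)) = 4*v*(-2 + v))
(Q + A(t(-3)))² = (-17 + 4*(15*√(-3))*(-2 + 15*√(-3)))² = (-17 + 4*(15*(I*√3))*(-2 + 15*(I*√3)))² = (-17 + 4*(15*I*√3)*(-2 + 15*I*√3))² = (-17 + 60*I*√3*(-2 + 15*I*√3))²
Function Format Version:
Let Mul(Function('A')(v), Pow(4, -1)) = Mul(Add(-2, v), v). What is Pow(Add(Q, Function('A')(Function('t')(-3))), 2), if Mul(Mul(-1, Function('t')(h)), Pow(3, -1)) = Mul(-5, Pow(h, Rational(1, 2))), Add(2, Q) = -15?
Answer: Add(7338889, Mul(652080, I, Pow(3, Rational(1, 2)))) ≈ Add(7.3389e+6, Mul(1.1294e+6, I))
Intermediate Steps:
Q = -17 (Q = Add(-2, -15) = -17)
Function('t')(h) = Mul(15, Pow(h, Rational(1, 2))) (Function('t')(h) = Mul(-3, Mul(-5, Pow(h, Rational(1, 2)))) = Mul(15, Pow(h, Rational(1, 2))))
Function('A')(v) = Mul(4, v, Add(-2, v)) (Function('A')(v) = Mul(4, Mul(Add(-2, v), v)) = Mul(4, Mul(v, Add(-2, v))) = Mul(4, v, Add(-2, v)))
Pow(Add(Q, Function('A')(Function('t')(-3))), 2) = Pow(Add(-17, Mul(4, Mul(15, Pow(-3, Rational(1, 2))), Add(-2, Mul(15, Pow(-3, Rational(1, 2)))))), 2) = Pow(Add(-17, Mul(4, Mul(15, Mul(I, Pow(3, Rational(1, 2)))), Add(-2, Mul(15, Mul(I, Pow(3, Rational(1, 2))))))), 2) = Pow(Add(-17, Mul(4, Mul(15, I, Pow(3, Rational(1, 2))), Add(-2, Mul(15, I, Pow(3, Rational(1, 2)))))), 2) = Pow(Add(-17, Mul(60, I, Pow(3, Rational(1, 2)), Add(-2, Mul(15, I, Pow(3, Rational(1, 2)))))), 2)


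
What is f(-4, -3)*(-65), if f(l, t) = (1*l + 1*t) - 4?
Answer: 715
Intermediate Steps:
f(l, t) = -4 + l + t (f(l, t) = (l + t) - 4 = -4 + l + t)
f(-4, -3)*(-65) = (-4 - 4 - 3)*(-65) = -11*(-65) = 715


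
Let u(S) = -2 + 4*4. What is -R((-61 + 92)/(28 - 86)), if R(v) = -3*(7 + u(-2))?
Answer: 63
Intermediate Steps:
u(S) = 14 (u(S) = -2 + 16 = 14)
R(v) = -63 (R(v) = -3*(7 + 14) = -3*21 = -63)
-R((-61 + 92)/(28 - 86)) = -1*(-63) = 63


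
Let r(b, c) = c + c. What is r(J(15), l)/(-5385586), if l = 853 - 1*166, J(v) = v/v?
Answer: -687/2692793 ≈ -0.00025513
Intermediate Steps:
J(v) = 1
l = 687 (l = 853 - 166 = 687)
r(b, c) = 2*c
r(J(15), l)/(-5385586) = (2*687)/(-5385586) = 1374*(-1/5385586) = -687/2692793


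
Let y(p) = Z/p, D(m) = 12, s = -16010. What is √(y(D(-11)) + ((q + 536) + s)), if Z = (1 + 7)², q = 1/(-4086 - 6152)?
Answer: I*√14592363636534/30714 ≈ 124.37*I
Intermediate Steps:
q = -1/10238 (q = 1/(-10238) = -1/10238 ≈ -9.7675e-5)
Z = 64 (Z = 8² = 64)
y(p) = 64/p
√(y(D(-11)) + ((q + 536) + s)) = √(64/12 + ((-1/10238 + 536) - 16010)) = √(64*(1/12) + (5487567/10238 - 16010)) = √(16/3 - 158422813/10238) = √(-475104631/30714) = I*√14592363636534/30714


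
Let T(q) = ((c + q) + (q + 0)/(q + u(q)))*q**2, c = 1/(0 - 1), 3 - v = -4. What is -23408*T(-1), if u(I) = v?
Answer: 152152/3 ≈ 50717.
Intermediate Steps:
v = 7 (v = 3 - 1*(-4) = 3 + 4 = 7)
u(I) = 7
c = -1 (c = 1/(-1) = -1)
T(q) = q**2*(-1 + q + q/(7 + q)) (T(q) = ((-1 + q) + (q + 0)/(q + 7))*q**2 = ((-1 + q) + q/(7 + q))*q**2 = (-1 + q + q/(7 + q))*q**2 = q**2*(-1 + q + q/(7 + q)))
-23408*T(-1) = -23408*(-1)**2*(-7 + (-1)**2 + 7*(-1))/(7 - 1) = -23408*(-7 + 1 - 7)/6 = -23408*(-13)/6 = -23408*(-13/6) = 152152/3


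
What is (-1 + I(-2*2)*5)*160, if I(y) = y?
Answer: -3360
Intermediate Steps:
(-1 + I(-2*2)*5)*160 = (-1 - 2*2*5)*160 = (-1 - 4*5)*160 = (-1 - 20)*160 = -21*160 = -3360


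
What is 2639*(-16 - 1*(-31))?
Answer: 39585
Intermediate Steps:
2639*(-16 - 1*(-31)) = 2639*(-16 + 31) = 2639*15 = 39585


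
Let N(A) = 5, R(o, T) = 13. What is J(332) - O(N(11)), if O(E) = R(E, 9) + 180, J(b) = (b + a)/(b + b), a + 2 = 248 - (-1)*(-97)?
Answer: -127671/664 ≈ -192.28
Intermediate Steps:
a = 149 (a = -2 + (248 - (-1)*(-97)) = -2 + (248 - 1*97) = -2 + (248 - 97) = -2 + 151 = 149)
J(b) = (149 + b)/(2*b) (J(b) = (b + 149)/(b + b) = (149 + b)/((2*b)) = (149 + b)*(1/(2*b)) = (149 + b)/(2*b))
O(E) = 193 (O(E) = 13 + 180 = 193)
J(332) - O(N(11)) = (½)*(149 + 332)/332 - 1*193 = (½)*(1/332)*481 - 193 = 481/664 - 193 = -127671/664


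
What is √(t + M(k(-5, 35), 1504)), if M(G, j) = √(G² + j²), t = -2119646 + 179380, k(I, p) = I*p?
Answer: √(-1940266 + √2292641) ≈ 1392.4*I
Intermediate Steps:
t = -1940266
√(t + M(k(-5, 35), 1504)) = √(-1940266 + √((-5*35)² + 1504²)) = √(-1940266 + √((-175)² + 2262016)) = √(-1940266 + √(30625 + 2262016)) = √(-1940266 + √2292641)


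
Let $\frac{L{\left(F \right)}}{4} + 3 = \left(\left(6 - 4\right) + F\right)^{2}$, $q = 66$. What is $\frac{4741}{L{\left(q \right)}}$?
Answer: $\frac{4741}{18484} \approx 0.25649$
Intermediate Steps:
$L{\left(F \right)} = -12 + 4 \left(2 + F\right)^{2}$ ($L{\left(F \right)} = -12 + 4 \left(\left(6 - 4\right) + F\right)^{2} = -12 + 4 \left(2 + F\right)^{2}$)
$\frac{4741}{L{\left(q \right)}} = \frac{4741}{-12 + 4 \left(2 + 66\right)^{2}} = \frac{4741}{-12 + 4 \cdot 68^{2}} = \frac{4741}{-12 + 4 \cdot 4624} = \frac{4741}{-12 + 18496} = \frac{4741}{18484}$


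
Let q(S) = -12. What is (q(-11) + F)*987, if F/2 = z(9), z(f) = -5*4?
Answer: -51324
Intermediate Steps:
z(f) = -20
F = -40 (F = 2*(-20) = -40)
(q(-11) + F)*987 = (-12 - 40)*987 = -52*987 = -51324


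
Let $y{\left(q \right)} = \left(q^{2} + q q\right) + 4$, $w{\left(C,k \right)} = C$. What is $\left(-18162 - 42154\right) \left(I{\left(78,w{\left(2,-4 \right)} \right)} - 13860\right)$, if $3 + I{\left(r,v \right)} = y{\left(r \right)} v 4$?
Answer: $-5037170108$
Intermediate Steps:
$y{\left(q \right)} = 4 + 2 q^{2}$ ($y{\left(q \right)} = \left(q^{2} + q^{2}\right) + 4 = 2 q^{2} + 4 = 4 + 2 q^{2}$)
$I{\left(r,v \right)} = -3 + 4 v \left(4 + 2 r^{2}\right)$ ($I{\left(r,v \right)} = -3 + \left(4 + 2 r^{2}\right) v 4 = -3 + v \left(4 + 2 r^{2}\right) 4 = -3 + 4 v \left(4 + 2 r^{2}\right)$)
$\left(-18162 - 42154\right) \left(I{\left(78,w{\left(2,-4 \right)} \right)} - 13860\right) = \left(-18162 - 42154\right) \left(\left(-3 + 8 \cdot 2 \left(2 + 78^{2}\right)\right) - 13860\right) = - 60316 \left(\left(-3 + 8 \cdot 2 \left(2 + 6084\right)\right) - 13860\right) = - 60316 \left(\left(-3 + 8 \cdot 2 \cdot 6086\right) - 13860\right) = - 60316 \left(\left(-3 + 97376\right) - 13860\right) = - 60316 \left(97373 - 13860\right) = \left(-60316\right) 83513 = -5037170108$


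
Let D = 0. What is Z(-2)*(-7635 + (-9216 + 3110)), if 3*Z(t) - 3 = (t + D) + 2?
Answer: -13741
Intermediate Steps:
Z(t) = 5/3 + t/3 (Z(t) = 1 + ((t + 0) + 2)/3 = 1 + (t + 2)/3 = 1 + (2 + t)/3 = 1 + (⅔ + t/3) = 5/3 + t/3)
Z(-2)*(-7635 + (-9216 + 3110)) = (5/3 + (⅓)*(-2))*(-7635 + (-9216 + 3110)) = (5/3 - ⅔)*(-7635 - 6106) = 1*(-13741) = -13741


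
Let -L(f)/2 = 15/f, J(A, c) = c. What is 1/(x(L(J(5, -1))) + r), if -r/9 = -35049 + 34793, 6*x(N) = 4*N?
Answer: 1/2324 ≈ 0.00043029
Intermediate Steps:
L(f) = -30/f
x(N) = 2*N/3 (x(N) = (4*N)/6 = 2*N/3)
r = 2304 (r = -9*(-35049 + 34793) = -9*(-256) = 2304)
1/(x(L(J(5, -1))) + r) = 1/(2*(-30/(-1))/3 + 2304) = 1/(2*(-30*(-1))/3 + 2304) = 1/((⅔)*30 + 2304) = 1/(20 + 2304) = 1/2324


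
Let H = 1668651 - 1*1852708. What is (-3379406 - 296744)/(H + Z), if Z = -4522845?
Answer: 1838075/2353451 ≈ 0.78101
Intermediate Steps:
H = -184057 (H = 1668651 - 1852708 = -184057)
(-3379406 - 296744)/(H + Z) = (-3379406 - 296744)/(-184057 - 4522845) = -3676150/(-4706902) = -3676150*(-1/4706902) = 1838075/2353451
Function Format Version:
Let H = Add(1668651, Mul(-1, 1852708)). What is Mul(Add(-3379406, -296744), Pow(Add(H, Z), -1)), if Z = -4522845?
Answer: Rational(1838075, 2353451) ≈ 0.78101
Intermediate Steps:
H = -184057 (H = Add(1668651, -1852708) = -184057)
Mul(Add(-3379406, -296744), Pow(Add(H, Z), -1)) = Mul(Add(-3379406, -296744), Pow(Add(-184057, -4522845), -1)) = Mul(-3676150, Pow(-4706902, -1)) = Mul(-3676150, Rational(-1, 4706902)) = Rational(1838075, 2353451)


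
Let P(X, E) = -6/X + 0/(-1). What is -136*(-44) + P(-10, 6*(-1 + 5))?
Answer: 29923/5 ≈ 5984.6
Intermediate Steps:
P(X, E) = -6/X (P(X, E) = -6/X + 0*(-1) = -6/X + 0 = -6/X)
-136*(-44) + P(-10, 6*(-1 + 5)) = -136*(-44) - 6/(-10) = 5984 - 6*(-1/10) = 5984 + 3/5 = 29923/5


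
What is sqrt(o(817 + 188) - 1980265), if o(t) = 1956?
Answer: I*sqrt(1978309) ≈ 1406.5*I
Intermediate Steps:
sqrt(o(817 + 188) - 1980265) = sqrt(1956 - 1980265) = sqrt(-1978309) = I*sqrt(1978309)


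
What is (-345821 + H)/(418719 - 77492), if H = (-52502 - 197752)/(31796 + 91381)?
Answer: -14199147857/14010439393 ≈ -1.0135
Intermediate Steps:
H = -83418/41059 (H = -250254/123177 = -250254*1/123177 = -83418/41059 ≈ -2.0317)
(-345821 + H)/(418719 - 77492) = (-345821 - 83418/41059)/(418719 - 77492) = -14199147857/41059/341227 = -14199147857/41059*1/341227 = -14199147857/14010439393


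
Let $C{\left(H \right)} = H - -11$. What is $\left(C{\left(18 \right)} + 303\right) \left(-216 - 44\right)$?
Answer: $-86320$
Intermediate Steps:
$C{\left(H \right)} = 11 + H$ ($C{\left(H \right)} = H + 11 = 11 + H$)
$\left(C{\left(18 \right)} + 303\right) \left(-216 - 44\right) = \left(\left(11 + 18\right) + 303\right) \left(-216 - 44\right) = \left(29 + 303\right) \left(-260\right) = 332 \left(-260\right) = -86320$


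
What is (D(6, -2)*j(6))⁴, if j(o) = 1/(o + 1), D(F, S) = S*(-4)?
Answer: 4096/2401 ≈ 1.7060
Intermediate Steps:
D(F, S) = -4*S
j(o) = 1/(1 + o)
(D(6, -2)*j(6))⁴ = ((-4*(-2))/(1 + 6))⁴ = (8/7)⁴ = 4096/2401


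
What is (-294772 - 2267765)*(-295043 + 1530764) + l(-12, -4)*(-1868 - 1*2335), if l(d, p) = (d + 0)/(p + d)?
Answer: -12666323149317/4 ≈ -3.1666e+12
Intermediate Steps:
l(d, p) = d/(d + p)
(-294772 - 2267765)*(-295043 + 1530764) + l(-12, -4)*(-1868 - 1*2335) = (-294772 - 2267765)*(-295043 + 1530764) + (-12/(-12 - 4))*(-1868 - 1*2335) = -2562537*1235721 + (-12/(-16))*(-1868 - 2335) = -3166580784177 - 12*(-1/16)*(-4203) = -3166580784177 + (¾)*(-4203) = -3166580784177 - 12609/4 = -12666323149317/4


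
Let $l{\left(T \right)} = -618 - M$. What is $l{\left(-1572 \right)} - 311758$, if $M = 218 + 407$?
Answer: $-313001$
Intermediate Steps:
$M = 625$
$l{\left(T \right)} = -1243$ ($l{\left(T \right)} = -618 - 625 = -1243$)
$l{\left(-1572 \right)} - 311758 = -1243 - 311758 = -313001$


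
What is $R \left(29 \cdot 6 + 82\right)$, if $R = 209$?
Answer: $53504$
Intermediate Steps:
$R \left(29 \cdot 6 + 82\right) = 209 \left(29 \cdot 6 + 82\right) = 209 \left(174 + 82\right) = 209 \cdot 256 = 53504$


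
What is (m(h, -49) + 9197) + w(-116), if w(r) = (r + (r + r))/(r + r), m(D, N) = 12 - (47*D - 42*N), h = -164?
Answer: 29721/2 ≈ 14861.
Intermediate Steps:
m(D, N) = 12 - 47*D + 42*N (m(D, N) = 12 - (-42*N + 47*D) = 12 + (-47*D + 42*N) = 12 - 47*D + 42*N)
w(r) = 3/2 (w(r) = (r + 2*r)/((2*r)) = (3*r)*(1/(2*r)) = 3/2)
(m(h, -49) + 9197) + w(-116) = ((12 - 47*(-164) + 42*(-49)) + 9197) + 3/2 = ((12 + 7708 - 2058) + 9197) + 3/2 = (5662 + 9197) + 3/2 = 14859 + 3/2 = 29721/2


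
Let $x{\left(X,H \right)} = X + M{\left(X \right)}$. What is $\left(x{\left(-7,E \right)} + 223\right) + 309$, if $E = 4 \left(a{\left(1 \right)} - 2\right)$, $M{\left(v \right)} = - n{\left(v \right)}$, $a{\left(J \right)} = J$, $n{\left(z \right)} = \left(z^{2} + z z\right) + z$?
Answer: $434$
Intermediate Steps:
$n{\left(z \right)} = z + 2 z^{2}$ ($n{\left(z \right)} = \left(z^{2} + z^{2}\right) + z = 2 z^{2} + z = z + 2 z^{2}$)
$M{\left(v \right)} = - v \left(1 + 2 v\right)$
$E = -4$ ($E = 4 \left(1 - 2\right) = 4 \left(-1\right) = -4$)
$x{\left(X,H \right)} = X - X \left(1 + 2 X\right)$
$\left(x{\left(-7,E \right)} + 223\right) + 309 = \left(- 2 \left(-7\right)^{2} + 223\right) + 309 = \left(\left(-2\right) 49 + 223\right) + 309 = \left(-98 + 223\right) + 309 = 125 + 309 = 434$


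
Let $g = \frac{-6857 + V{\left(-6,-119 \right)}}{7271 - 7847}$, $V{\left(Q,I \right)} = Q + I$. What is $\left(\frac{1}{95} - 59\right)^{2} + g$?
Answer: $\frac{9076093283}{2599200} \approx 3491.9$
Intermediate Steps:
$V{\left(Q,I \right)} = I + Q$
$g = \frac{3491}{288}$ ($g = \frac{-6857 - 125}{7271 - 7847} = \frac{-6857 - 125}{-576} = \left(-6982\right) \left(- \frac{1}{576}\right) = \frac{3491}{288} \approx 12.122$)
$\left(\frac{1}{95} - 59\right)^{2} + g = \left(\frac{1}{95} - 59\right)^{2} + \frac{3491}{288} = \left(- \frac{5604}{95}\right)^{2} + \frac{3491}{288} = \frac{31404816}{9025} + \frac{3491}{288} = \frac{9076093283}{2599200}$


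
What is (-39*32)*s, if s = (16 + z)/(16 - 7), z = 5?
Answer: -2912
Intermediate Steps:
s = 7/3 (s = (16 + 5)/(16 - 7) = 21/9 = 21*(1/9) = 7/3 ≈ 2.3333)
(-39*32)*s = -39*32*(7/3) = -1248*7/3 = -2912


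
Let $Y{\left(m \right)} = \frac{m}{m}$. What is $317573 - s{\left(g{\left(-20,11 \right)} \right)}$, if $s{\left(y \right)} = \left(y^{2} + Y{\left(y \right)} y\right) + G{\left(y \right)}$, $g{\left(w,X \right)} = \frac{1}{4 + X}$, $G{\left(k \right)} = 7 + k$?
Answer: $\frac{71452319}{225} \approx 3.1757 \cdot 10^{5}$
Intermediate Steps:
$Y{\left(m \right)} = 1$
$s{\left(y \right)} = 7 + y^{2} + 2 y$ ($s{\left(y \right)} = \left(y^{2} + 1 y\right) + \left(7 + y\right) = \left(y^{2} + y\right) + \left(7 + y\right) = \left(y + y^{2}\right) + \left(7 + y\right) = 7 + y^{2} + 2 y$)
$317573 - s{\left(g{\left(-20,11 \right)} \right)} = 317573 - \left(7 + \left(\frac{1}{4 + 11}\right)^{2} + \frac{2}{4 + 11}\right) = 317573 - \left(7 + \left(\frac{1}{15}\right)^{2} + \frac{2}{15}\right) = 317573 - \left(7 + \left(\frac{1}{15}\right)^{2} + 2 \cdot \frac{1}{15}\right) = 317573 - \left(7 + \frac{1}{225} + \frac{2}{15}\right) = 317573 - \frac{1606}{225} = \frac{71452319}{225}$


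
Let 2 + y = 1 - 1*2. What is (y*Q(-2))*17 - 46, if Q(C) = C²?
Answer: -250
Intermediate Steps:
y = -3 (y = -2 + (1 - 1*2) = -2 + (1 - 2) = -2 - 1 = -3)
(y*Q(-2))*17 - 46 = -3*(-2)²*17 - 46 = -3*4*17 - 46 = -12*17 - 46 = -204 - 46 = -250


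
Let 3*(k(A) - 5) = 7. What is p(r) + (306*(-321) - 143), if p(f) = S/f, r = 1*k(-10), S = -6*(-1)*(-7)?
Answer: -1082122/11 ≈ -98375.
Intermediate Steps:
k(A) = 22/3 (k(A) = 5 + (⅓)*7 = 5 + 7/3 = 22/3)
S = -42 (S = 6*(-7) = -42)
r = 22/3 (r = 1*(22/3) = 22/3 ≈ 7.3333)
p(f) = -42/f
p(r) + (306*(-321) - 143) = -42/22/3 + (306*(-321) - 143) = -42*3/22 + (-98226 - 143) = -63/11 - 98369 = -1082122/11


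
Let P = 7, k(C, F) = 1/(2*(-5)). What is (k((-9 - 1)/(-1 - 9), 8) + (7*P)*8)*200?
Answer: 78380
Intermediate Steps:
k(C, F) = -⅒ (k(C, F) = 1/(-10) = -⅒)
(k((-9 - 1)/(-1 - 9), 8) + (7*P)*8)*200 = (-⅒ + (7*7)*8)*200 = (-⅒ + 49*8)*200 = (-⅒ + 392)*200 = (3919/10)*200 = 78380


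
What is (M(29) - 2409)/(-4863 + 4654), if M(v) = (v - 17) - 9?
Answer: 2406/209 ≈ 11.512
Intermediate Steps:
M(v) = -26 + v (M(v) = (-17 + v) - 9 = -26 + v)
(M(29) - 2409)/(-4863 + 4654) = ((-26 + 29) - 2409)/(-4863 + 4654) = (3 - 2409)/(-209) = -2406*(-1/209) = 2406/209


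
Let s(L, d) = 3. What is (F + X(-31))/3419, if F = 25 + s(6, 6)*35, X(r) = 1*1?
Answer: 131/3419 ≈ 0.038315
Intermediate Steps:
X(r) = 1
F = 130 (F = 25 + 3*35 = 25 + 105 = 130)
(F + X(-31))/3419 = (130 + 1)/3419 = 131*(1/3419) = 131/3419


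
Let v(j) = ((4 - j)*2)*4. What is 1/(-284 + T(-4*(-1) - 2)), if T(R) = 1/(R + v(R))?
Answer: -18/5111 ≈ -0.0035218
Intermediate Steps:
v(j) = 32 - 8*j (v(j) = (8 - 2*j)*4 = 32 - 8*j)
T(R) = 1/(32 - 7*R) (T(R) = 1/(R + (32 - 8*R)) = 1/(32 - 7*R))
1/(-284 + T(-4*(-1) - 2)) = 1/(-284 - 1/(-32 + 7*(-4*(-1) - 2))) = 1/(-284 - 1/(-32 + 7*(4 - 2))) = 1/(-284 - 1/(-32 + 7*2)) = 1/(-284 - 1/(-32 + 14)) = 1/(-284 - 1/(-18)) = 1/(-284 - 1*(-1/18)) = 1/(-284 + 1/18) = 1/(-5111/18) = -18/5111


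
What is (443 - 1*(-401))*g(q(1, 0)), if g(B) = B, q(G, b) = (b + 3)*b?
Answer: 0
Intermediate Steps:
q(G, b) = b*(3 + b) (q(G, b) = (3 + b)*b = b*(3 + b))
(443 - 1*(-401))*g(q(1, 0)) = (443 - 1*(-401))*(0*(3 + 0)) = (443 + 401)*(0*3) = 844*0 = 0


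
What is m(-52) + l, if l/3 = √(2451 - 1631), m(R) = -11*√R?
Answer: 6*√205 - 22*I*√13 ≈ 85.907 - 79.322*I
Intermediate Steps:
l = 6*√205 (l = 3*√(2451 - 1631) = 3*√820 = 3*(2*√205) = 6*√205 ≈ 85.907)
m(-52) + l = -22*I*√13 + 6*√205 = 6*√205 - 22*I*√13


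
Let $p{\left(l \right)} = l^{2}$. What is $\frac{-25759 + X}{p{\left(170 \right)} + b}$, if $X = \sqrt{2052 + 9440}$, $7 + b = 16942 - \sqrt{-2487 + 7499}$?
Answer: $- \frac{1180663765}{2100842213} - \frac{51518 \sqrt{1253}}{2100842213} + \frac{52 \sqrt{21301}}{2100842213} + \frac{1191710 \sqrt{17}}{2100842213} \approx -0.56052$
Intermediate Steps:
$b = 16935 - 2 \sqrt{1253}$ ($b = -7 + \left(16942 - \sqrt{-2487 + 7499}\right) = -7 + \left(16942 - \sqrt{5012}\right) = -7 + \left(16942 - 2 \sqrt{1253}\right) = 16935 - 2 \sqrt{1253} \approx 16864.0$)
$X = 26 \sqrt{17}$ ($X = \sqrt{11492} = 26 \sqrt{17} \approx 107.2$)
$\frac{-25759 + X}{p{\left(170 \right)} + b} = \frac{-25759 + 26 \sqrt{17}}{170^{2} + \left(16935 - 2 \sqrt{1253}\right)} = \frac{-25759 + 26 \sqrt{17}}{28900 + \left(16935 - 2 \sqrt{1253}\right)} = \frac{-25759 + 26 \sqrt{17}}{45835 - 2 \sqrt{1253}}$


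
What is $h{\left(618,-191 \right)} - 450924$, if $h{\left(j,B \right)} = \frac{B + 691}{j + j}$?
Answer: $- \frac{139335391}{309} \approx -4.5092 \cdot 10^{5}$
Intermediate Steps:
$h{\left(j,B \right)} = \frac{691 + B}{2 j}$
$h{\left(618,-191 \right)} - 450924 = \frac{691 - 191}{2 \cdot 618} - 450924 = \frac{1}{2} \cdot \frac{1}{618} \cdot 500 - 450924 = \frac{125}{309} - 450924 = - \frac{139335391}{309}$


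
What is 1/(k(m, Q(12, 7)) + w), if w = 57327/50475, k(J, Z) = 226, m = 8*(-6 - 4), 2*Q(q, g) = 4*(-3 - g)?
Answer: 16825/3821559 ≈ 0.0044027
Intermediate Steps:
Q(q, g) = -6 - 2*g (Q(q, g) = (4*(-3 - g))/2 = (-12 - 4*g)/2 = -6 - 2*g)
m = -80 (m = 8*(-10) = -80)
w = 19109/16825 (w = 57327*(1/50475) = 19109/16825 ≈ 1.1357)
1/(k(m, Q(12, 7)) + w) = 1/(226 + 19109/16825) = 1/(3821559/16825) = 16825/3821559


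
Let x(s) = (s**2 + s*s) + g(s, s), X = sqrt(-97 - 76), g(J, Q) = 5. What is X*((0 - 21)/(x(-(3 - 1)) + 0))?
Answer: -21*I*sqrt(173)/13 ≈ -21.247*I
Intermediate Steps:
X = I*sqrt(173) (X = sqrt(-173) = I*sqrt(173) ≈ 13.153*I)
x(s) = 5 + 2*s**2 (x(s) = (s**2 + s*s) + 5 = (s**2 + s**2) + 5 = 2*s**2 + 5 = 5 + 2*s**2)
X*((0 - 21)/(x(-(3 - 1)) + 0)) = (I*sqrt(173))*((0 - 21)/((5 + 2*(-(3 - 1))**2) + 0)) = (I*sqrt(173))*(-21/((5 + 2*(-1*2)**2) + 0)) = (I*sqrt(173))*(-21/((5 + 2*(-2)**2) + 0)) = (I*sqrt(173))*(-21/((5 + 2*4) + 0)) = (I*sqrt(173))*(-21/((5 + 8) + 0)) = (I*sqrt(173))*(-21/(13 + 0)) = (I*sqrt(173))*(-21/13) = -21*I*sqrt(173)/13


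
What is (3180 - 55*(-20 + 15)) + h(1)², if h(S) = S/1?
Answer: 3456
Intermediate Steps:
h(S) = S (h(S) = S*1 = S)
(3180 - 55*(-20 + 15)) + h(1)² = (3180 - 55*(-20 + 15)) + 1² = (3180 - 55*(-5)) + 1 = (3180 + 275) + 1 = 3455 + 1 = 3456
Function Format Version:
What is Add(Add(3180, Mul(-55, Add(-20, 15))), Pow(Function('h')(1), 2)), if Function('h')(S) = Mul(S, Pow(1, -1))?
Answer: 3456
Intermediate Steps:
Function('h')(S) = S (Function('h')(S) = Mul(S, 1) = S)
Add(Add(3180, Mul(-55, Add(-20, 15))), Pow(Function('h')(1), 2)) = Add(Add(3180, Mul(-55, Add(-20, 15))), Pow(1, 2)) = Add(Add(3180, Mul(-55, -5)), 1) = Add(Add(3180, 275), 1) = Add(3455, 1) = 3456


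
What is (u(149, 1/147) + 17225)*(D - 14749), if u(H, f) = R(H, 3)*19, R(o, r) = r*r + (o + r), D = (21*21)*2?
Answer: -281278228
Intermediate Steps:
D = 882 (D = 441*2 = 882)
R(o, r) = o + r + r**2 (R(o, r) = r**2 + (o + r) = o + r + r**2)
u(H, f) = 228 + 19*H (u(H, f) = (H + 3 + 3**2)*19 = (H + 3 + 9)*19 = (12 + H)*19 = 228 + 19*H)
(u(149, 1/147) + 17225)*(D - 14749) = ((228 + 19*149) + 17225)*(882 - 14749) = ((228 + 2831) + 17225)*(-13867) = (3059 + 17225)*(-13867) = 20284*(-13867) = -281278228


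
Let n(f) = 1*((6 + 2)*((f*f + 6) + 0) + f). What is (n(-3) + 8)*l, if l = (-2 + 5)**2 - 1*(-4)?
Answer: 1625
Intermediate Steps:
n(f) = 48 + f + 8*f**2 (n(f) = 1*(8*((f**2 + 6) + 0) + f) = 1*(8*((6 + f**2) + 0) + f) = 1*(8*(6 + f**2) + f) = 1*((48 + 8*f**2) + f) = 1*(48 + f + 8*f**2) = 48 + f + 8*f**2)
l = 13 (l = 3**2 + 4 = 9 + 4 = 13)
(n(-3) + 8)*l = ((48 - 3 + 8*(-3)**2) + 8)*13 = ((48 - 3 + 8*9) + 8)*13 = ((48 - 3 + 72) + 8)*13 = (117 + 8)*13 = 125*13 = 1625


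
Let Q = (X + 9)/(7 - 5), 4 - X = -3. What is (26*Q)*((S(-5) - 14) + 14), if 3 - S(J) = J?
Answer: 1664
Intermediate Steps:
X = 7 (X = 4 - 1*(-3) = 4 + 3 = 7)
S(J) = 3 - J
Q = 8 (Q = (7 + 9)/(7 - 5) = 16/2 = 16*(½) = 8)
(26*Q)*((S(-5) - 14) + 14) = (26*8)*(((3 - 1*(-5)) - 14) + 14) = 208*(((3 + 5) - 14) + 14) = 208*((8 - 14) + 14) = 208*(-6 + 14) = 208*8 = 1664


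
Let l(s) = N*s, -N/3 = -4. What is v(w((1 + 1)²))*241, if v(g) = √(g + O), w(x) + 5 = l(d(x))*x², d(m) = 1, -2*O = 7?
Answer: 241*√734/2 ≈ 3264.6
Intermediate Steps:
N = 12 (N = -3*(-4) = 12)
O = -7/2 (O = -½*7 = -7/2 ≈ -3.5000)
l(s) = 12*s
w(x) = -5 + 12*x² (w(x) = -5 + (12*1)*x² = -5 + 12*x²)
v(g) = √(-7/2 + g) (v(g) = √(g - 7/2) = √(-7/2 + g))
v(w((1 + 1)²))*241 = (√(-14 + 4*(-5 + 12*((1 + 1)²)²))/2)*241 = (√(-14 + 4*(-5 + 12*(2²)²))/2)*241 = (√(-14 + 4*(-5 + 12*4²))/2)*241 = (√(-14 + 4*(-5 + 12*16))/2)*241 = (√(-14 + 4*(-5 + 192))/2)*241 = (√(-14 + 4*187)/2)*241 = (√(-14 + 748)/2)*241 = (√734/2)*241 = 241*√734/2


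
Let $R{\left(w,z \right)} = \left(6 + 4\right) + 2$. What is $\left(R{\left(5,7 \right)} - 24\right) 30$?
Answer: $-360$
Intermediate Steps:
$R{\left(w,z \right)} = 12$ ($R{\left(w,z \right)} = 10 + 2 = 12$)
$\left(R{\left(5,7 \right)} - 24\right) 30 = \left(12 - 24\right) 30 = \left(-12\right) 30 = -360$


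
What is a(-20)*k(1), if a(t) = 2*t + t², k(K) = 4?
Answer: 1440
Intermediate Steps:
a(t) = t² + 2*t
a(-20)*k(1) = -20*(2 - 20)*4 = -20*(-18)*4 = 360*4 = 1440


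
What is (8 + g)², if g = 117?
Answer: 15625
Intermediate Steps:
(8 + g)² = (8 + 117)² = 125² = 15625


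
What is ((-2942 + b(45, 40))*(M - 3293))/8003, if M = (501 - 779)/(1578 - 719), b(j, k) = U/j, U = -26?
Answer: 74920045888/61871193 ≈ 1210.9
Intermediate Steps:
b(j, k) = -26/j
M = -278/859 ≈ -0.32363
((-2942 + b(45, 40))*(M - 3293))/8003 = ((-2942 - 26/45)*(-278/859 - 3293))/8003 = ((-2942 - 26*1/45)*(-2828965/859))*(1/8003) = ((-2942 - 26/45)*(-2828965/859))*(1/8003) = -132416/45*(-2828965/859)*(1/8003) = (74920045888/7731)*(1/8003) = 74920045888/61871193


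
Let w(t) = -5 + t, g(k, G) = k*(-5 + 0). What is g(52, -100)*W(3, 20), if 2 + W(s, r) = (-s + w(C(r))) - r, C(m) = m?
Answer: 2600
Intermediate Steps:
g(k, G) = -5*k (g(k, G) = k*(-5) = -5*k)
W(s, r) = -7 - s (W(s, r) = -2 + ((-s + (-5 + r)) - r) = -2 + ((-5 + r - s) - r) = -2 + (-5 - s) = -7 - s)
g(52, -100)*W(3, 20) = (-5*52)*(-7 - 1*3) = -260*(-7 - 3) = -260*(-10) = 2600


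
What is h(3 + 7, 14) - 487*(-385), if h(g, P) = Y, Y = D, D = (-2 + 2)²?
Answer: 187495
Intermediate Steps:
D = 0 (D = 0² = 0)
Y = 0
h(g, P) = 0
h(3 + 7, 14) - 487*(-385) = 0 - 487*(-385) = 0 + 187495 = 187495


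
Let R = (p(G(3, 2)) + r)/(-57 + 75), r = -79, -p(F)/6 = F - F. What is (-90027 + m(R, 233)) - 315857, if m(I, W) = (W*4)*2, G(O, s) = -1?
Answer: -404020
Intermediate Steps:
p(F) = 0 (p(F) = -6*(F - F) = -6*0 = 0)
R = -79/18 (R = (0 - 79)/(-57 + 75) = -79/18 ≈ -4.3889)
m(I, W) = 8*W (m(I, W) = (4*W)*2 = 8*W)
(-90027 + m(R, 233)) - 315857 = (-90027 + 8*233) - 315857 = (-90027 + 1864) - 315857 = -88163 - 315857 = -404020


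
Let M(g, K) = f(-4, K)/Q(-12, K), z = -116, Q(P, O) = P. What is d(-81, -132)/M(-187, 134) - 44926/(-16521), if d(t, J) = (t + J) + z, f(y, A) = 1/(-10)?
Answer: -652204154/16521 ≈ -39477.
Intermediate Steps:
f(y, A) = -⅒
d(t, J) = -116 + J + t (d(t, J) = (t + J) - 116 = (J + t) - 116 = -116 + J + t)
M(g, K) = 1/120 (M(g, K) = -⅒/(-12) = -⅒*(-1/12) = 1/120)
d(-81, -132)/M(-187, 134) - 44926/(-16521) = (-116 - 132 - 81)/(1/120) - 44926/(-16521) = -329*120 - 44926*(-1/16521) = -39480 + 44926/16521 = -652204154/16521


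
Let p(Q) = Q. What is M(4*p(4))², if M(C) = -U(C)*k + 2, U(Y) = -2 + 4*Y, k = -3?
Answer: 35344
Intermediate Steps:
M(C) = -4 + 12*C (M(C) = -(-2 + 4*C)*(-3) + 2 = -(6 - 12*C) + 2 = (-6 + 12*C) + 2 = -4 + 12*C)
M(4*p(4))² = (-4 + 12*(4*4))² = (-4 + 12*16)² = (-4 + 192)² = 188² = 35344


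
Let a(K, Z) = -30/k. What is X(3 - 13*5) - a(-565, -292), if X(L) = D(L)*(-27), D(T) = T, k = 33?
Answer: 18424/11 ≈ 1674.9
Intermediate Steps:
a(K, Z) = -10/11 (a(K, Z) = -30/33 = -30*1/33 = -10/11)
X(L) = -27*L (X(L) = L*(-27) = -27*L)
X(3 - 13*5) - a(-565, -292) = -27*(3 - 13*5) - 1*(-10/11) = -27*(3 - 65) + 10/11 = -27*(-62) + 10/11 = 1674 + 10/11 = 18424/11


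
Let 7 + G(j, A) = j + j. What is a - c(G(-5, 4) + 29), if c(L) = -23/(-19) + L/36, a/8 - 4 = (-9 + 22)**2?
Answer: 78800/57 ≈ 1382.5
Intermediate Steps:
G(j, A) = -7 + 2*j (G(j, A) = -7 + (j + j) = -7 + 2*j)
a = 1384 (a = 32 + 8*(-9 + 22)**2 = 32 + 8*13**2 = 32 + 8*169 = 32 + 1352 = 1384)
c(L) = 23/19 + L/36 (c(L) = -23*(-1/19) + L*(1/36) = 23/19 + L/36)
a - c(G(-5, 4) + 29) = 1384 - (23/19 + ((-7 + 2*(-5)) + 29)/36) = 1384 - (23/19 + ((-7 - 10) + 29)/36) = 1384 - (23/19 + (-17 + 29)/36) = 1384 - (23/19 + (1/36)*12) = 1384 - (23/19 + 1/3) = 1384 - 1*88/57 = 1384 - 88/57 = 78800/57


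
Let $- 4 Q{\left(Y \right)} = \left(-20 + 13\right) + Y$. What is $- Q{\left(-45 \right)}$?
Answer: $-13$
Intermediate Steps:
$Q{\left(Y \right)} = \frac{7}{4} - \frac{Y}{4}$ ($Q{\left(Y \right)} = - \frac{\left(-20 + 13\right) + Y}{4} = - \frac{-7 + Y}{4} = \frac{7}{4} - \frac{Y}{4}$)
$- Q{\left(-45 \right)} = - (\frac{7}{4} - - \frac{45}{4}) = - (\frac{7}{4} + \frac{45}{4}) = \left(-1\right) 13 = -13$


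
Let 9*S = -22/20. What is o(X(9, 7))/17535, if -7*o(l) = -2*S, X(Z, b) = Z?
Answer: -11/5523525 ≈ -1.9915e-6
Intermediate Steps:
S = -11/90 (S = (-22/20)/9 = (-22*1/20)/9 = (1/9)*(-11/10) = -11/90 ≈ -0.12222)
o(l) = -11/315 (o(l) = -(-2)*(-11)/(7*90) = -1/7*11/45 = -11/315)
o(X(9, 7))/17535 = -11/315/17535 = -11/315*1/17535 = -11/5523525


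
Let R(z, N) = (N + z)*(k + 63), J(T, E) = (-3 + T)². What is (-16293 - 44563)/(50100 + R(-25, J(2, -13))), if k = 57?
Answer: -15214/11805 ≈ -1.2888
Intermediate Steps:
R(z, N) = 120*N + 120*z (R(z, N) = (N + z)*(57 + 63) = (N + z)*120 = 120*N + 120*z)
(-16293 - 44563)/(50100 + R(-25, J(2, -13))) = (-16293 - 44563)/(50100 + (120*(-3 + 2)² + 120*(-25))) = -60856/(50100 + (120*(-1)² - 3000)) = -60856/(50100 + (120*1 - 3000)) = -60856/(50100 + (120 - 3000)) = -60856/(50100 - 2880) = -60856/47220 = -60856*1/47220 = -15214/11805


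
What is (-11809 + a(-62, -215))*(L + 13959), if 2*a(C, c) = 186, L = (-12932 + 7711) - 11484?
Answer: 32172136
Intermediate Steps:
L = -16705 (L = -5221 - 11484 = -16705)
a(C, c) = 93 (a(C, c) = (½)*186 = 93)
(-11809 + a(-62, -215))*(L + 13959) = (-11809 + 93)*(-16705 + 13959) = -11716*(-2746) = 32172136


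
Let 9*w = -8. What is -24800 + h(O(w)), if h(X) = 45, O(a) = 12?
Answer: -24755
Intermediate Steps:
w = -8/9 (w = (1/9)*(-8) = -8/9 ≈ -0.88889)
-24800 + h(O(w)) = -24800 + 45 = -24755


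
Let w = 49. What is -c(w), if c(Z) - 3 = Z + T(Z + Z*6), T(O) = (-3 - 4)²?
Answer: -101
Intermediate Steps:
T(O) = 49 (T(O) = (-7)² = 49)
c(Z) = 52 + Z (c(Z) = 3 + (Z + 49) = 3 + (49 + Z) = 52 + Z)
-c(w) = -(52 + 49) = -1*101 = -101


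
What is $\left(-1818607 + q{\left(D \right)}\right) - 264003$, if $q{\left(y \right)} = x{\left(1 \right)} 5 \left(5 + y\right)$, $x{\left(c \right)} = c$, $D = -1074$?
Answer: $-2087955$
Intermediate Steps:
$q{\left(y \right)} = 25 + 5 y$ ($q{\left(y \right)} = 1 \cdot 5 \left(5 + y\right) = 1 \left(25 + 5 y\right) = 25 + 5 y$)
$\left(-1818607 + q{\left(D \right)}\right) - 264003 = \left(-1818607 + \left(25 + 5 \left(-1074\right)\right)\right) - 264003 = \left(-1818607 + \left(25 - 5370\right)\right) - 264003 = \left(-1818607 - 5345\right) - 264003 = -1823952 - 264003 = -2087955$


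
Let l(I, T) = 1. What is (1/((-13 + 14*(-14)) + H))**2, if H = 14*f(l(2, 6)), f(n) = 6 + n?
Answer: 1/12321 ≈ 8.1162e-5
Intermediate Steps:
H = 98 (H = 14*(6 + 1) = 14*7 = 98)
(1/((-13 + 14*(-14)) + H))**2 = (1/((-13 + 14*(-14)) + 98))**2 = (1/((-13 - 196) + 98))**2 = (1/(-209 + 98))**2 = (1/(-111))**2 = (-1/111)**2 = 1/12321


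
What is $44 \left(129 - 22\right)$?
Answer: $4708$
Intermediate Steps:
$44 \left(129 - 22\right) = 44 \cdot 107 = 4708$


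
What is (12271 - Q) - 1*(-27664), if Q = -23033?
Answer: 62968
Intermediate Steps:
(12271 - Q) - 1*(-27664) = (12271 - 1*(-23033)) - 1*(-27664) = (12271 + 23033) + 27664 = 35304 + 27664 = 62968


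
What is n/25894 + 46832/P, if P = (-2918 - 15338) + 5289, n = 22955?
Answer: -915010323/335767498 ≈ -2.7251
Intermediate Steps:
P = -12967 (P = -18256 + 5289 = -12967)
n/25894 + 46832/P = 22955/25894 + 46832/(-12967) = 22955*(1/25894) + 46832*(-1/12967) = 22955/25894 - 46832/12967 = -915010323/335767498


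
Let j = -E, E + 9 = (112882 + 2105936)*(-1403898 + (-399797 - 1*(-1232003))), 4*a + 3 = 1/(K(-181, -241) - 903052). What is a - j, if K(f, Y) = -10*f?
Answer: -4572831611361026647/3604968 ≈ -1.2685e+12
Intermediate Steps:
a = -2703727/3604968 (a = -3/4 + 1/(4*(-10*(-181) - 903052)) = -3/4 + 1/(4*(1810 - 903052)) = -3/4 + (1/4)/(-901242) = -3/4 + (1/4)*(-1/901242) = -3/4 - 1/3604968 = -2703727/3604968 ≈ -0.75000)
E = -1268480500065 (E = -9 + (112882 + 2105936)*(-1403898 + (-399797 - 1*(-1232003))) = -9 + 2218818*(-1403898 + (-399797 + 1232003)) = -9 + 2218818*(-1403898 + 832206) = -9 + 2218818*(-571692) = -9 - 1268480500056 = -1268480500065)
j = 1268480500065 (j = -1*(-1268480500065) = 1268480500065)
a - j = -2703727/3604968 - 1*1268480500065 = -2703727/3604968 - 1268480500065 = -4572831611361026647/3604968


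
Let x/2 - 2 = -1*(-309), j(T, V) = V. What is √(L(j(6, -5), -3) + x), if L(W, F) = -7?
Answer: √615 ≈ 24.799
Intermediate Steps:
x = 622 (x = 4 + 2*(-1*(-309)) = 4 + 2*309 = 4 + 618 = 622)
√(L(j(6, -5), -3) + x) = √(-7 + 622) = √615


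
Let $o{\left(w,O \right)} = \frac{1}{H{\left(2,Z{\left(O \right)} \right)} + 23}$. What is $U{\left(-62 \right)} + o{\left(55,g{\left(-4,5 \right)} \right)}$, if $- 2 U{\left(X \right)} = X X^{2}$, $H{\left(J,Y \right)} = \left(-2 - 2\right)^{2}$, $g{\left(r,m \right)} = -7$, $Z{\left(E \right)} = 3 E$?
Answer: $\frac{4647397}{39} \approx 1.1916 \cdot 10^{5}$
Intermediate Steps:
$H{\left(J,Y \right)} = 16$ ($H{\left(J,Y \right)} = \left(-4\right)^{2} = 16$)
$U{\left(X \right)} = - \frac{X^{3}}{2}$ ($U{\left(X \right)} = - \frac{X X^{2}}{2} = - \frac{X^{3}}{2}$)
$o{\left(w,O \right)} = \frac{1}{39}$ ($o{\left(w,O \right)} = \frac{1}{16 + 23} = \frac{1}{39}$)
$U{\left(-62 \right)} + o{\left(55,g{\left(-4,5 \right)} \right)} = - \frac{\left(-62\right)^{3}}{2} + \frac{1}{39} = \left(- \frac{1}{2}\right) \left(-238328\right) + \frac{1}{39} = 119164 + \frac{1}{39} = \frac{4647397}{39}$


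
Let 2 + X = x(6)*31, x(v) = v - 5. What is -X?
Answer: -29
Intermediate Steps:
x(v) = -5 + v
X = 29 (X = -2 + (-5 + 6)*31 = -2 + 1*31 = -2 + 31 = 29)
-X = -1*29 = -29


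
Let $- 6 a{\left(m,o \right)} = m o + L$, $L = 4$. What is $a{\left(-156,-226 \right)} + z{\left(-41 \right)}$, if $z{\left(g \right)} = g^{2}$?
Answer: $- \frac{12587}{3} \approx -4195.7$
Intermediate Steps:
$a{\left(m,o \right)} = - \frac{2}{3} - \frac{m o}{6}$ ($a{\left(m,o \right)} = - \frac{m o + 4}{6} = - \frac{4 + m o}{6} = - \frac{2}{3} - \frac{m o}{6}$)
$a{\left(-156,-226 \right)} + z{\left(-41 \right)} = \left(- \frac{2}{3} - \left(-26\right) \left(-226\right)\right) + \left(-41\right)^{2} = \left(- \frac{2}{3} - 5876\right) + 1681 = - \frac{17630}{3} + 1681 = - \frac{12587}{3}$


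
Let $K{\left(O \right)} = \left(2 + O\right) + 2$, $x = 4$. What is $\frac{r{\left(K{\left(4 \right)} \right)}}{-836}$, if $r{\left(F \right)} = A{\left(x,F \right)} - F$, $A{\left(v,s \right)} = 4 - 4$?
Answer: $\frac{2}{209} \approx 0.0095694$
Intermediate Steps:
$A{\left(v,s \right)} = 0$ ($A{\left(v,s \right)} = 4 - 4 = 0$)
$K{\left(O \right)} = 4 + O$
$r{\left(F \right)} = - F$ ($r{\left(F \right)} = 0 - F = - F$)
$\frac{r{\left(K{\left(4 \right)} \right)}}{-836} = \frac{\left(-1\right) \left(4 + 4\right)}{-836} = \left(-1\right) 8 \left(- \frac{1}{836}\right) = \left(-8\right) \left(- \frac{1}{836}\right) = \frac{2}{209}$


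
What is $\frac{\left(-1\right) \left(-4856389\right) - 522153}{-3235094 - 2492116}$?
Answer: $- \frac{2167118}{2863605} \approx -0.75678$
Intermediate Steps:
$\frac{\left(-1\right) \left(-4856389\right) - 522153}{-3235094 - 2492116} = \frac{4856389 - 522153}{-5727210} = 4334236 \left(- \frac{1}{5727210}\right) = - \frac{2167118}{2863605}$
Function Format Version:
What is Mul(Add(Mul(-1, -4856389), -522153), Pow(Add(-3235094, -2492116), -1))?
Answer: Rational(-2167118, 2863605) ≈ -0.75678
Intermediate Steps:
Mul(Add(Mul(-1, -4856389), -522153), Pow(Add(-3235094, -2492116), -1)) = Mul(Add(4856389, -522153), Pow(-5727210, -1)) = Mul(4334236, Rational(-1, 5727210)) = Rational(-2167118, 2863605)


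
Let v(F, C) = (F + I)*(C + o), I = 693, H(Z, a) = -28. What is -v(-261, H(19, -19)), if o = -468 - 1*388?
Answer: 381888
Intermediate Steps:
o = -856 (o = -468 - 388 = -856)
v(F, C) = (-856 + C)*(693 + F) (v(F, C) = (F + 693)*(C - 856) = (693 + F)*(-856 + C) = (-856 + C)*(693 + F))
-v(-261, H(19, -19)) = -(-593208 - 856*(-261) + 693*(-28) - 28*(-261)) = -(-593208 + 223416 - 19404 + 7308) = -1*(-381888) = 381888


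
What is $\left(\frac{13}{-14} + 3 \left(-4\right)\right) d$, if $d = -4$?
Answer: $\frac{362}{7} \approx 51.714$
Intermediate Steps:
$\left(\frac{13}{-14} + 3 \left(-4\right)\right) d = \left(\frac{13}{-14} + 3 \left(-4\right)\right) \left(-4\right) = \left(13 \left(- \frac{1}{14}\right) - 12\right) \left(-4\right) = \left(- \frac{13}{14} - 12\right) \left(-4\right) = \left(- \frac{181}{14}\right) \left(-4\right) = \frac{362}{7}$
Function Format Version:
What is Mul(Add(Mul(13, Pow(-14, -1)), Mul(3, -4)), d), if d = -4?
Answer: Rational(362, 7) ≈ 51.714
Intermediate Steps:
Mul(Add(Mul(13, Pow(-14, -1)), Mul(3, -4)), d) = Mul(Add(Mul(13, Pow(-14, -1)), Mul(3, -4)), -4) = Mul(Add(Mul(13, Rational(-1, 14)), -12), -4) = Mul(Add(Rational(-13, 14), -12), -4) = Mul(Rational(-181, 14), -4) = Rational(362, 7)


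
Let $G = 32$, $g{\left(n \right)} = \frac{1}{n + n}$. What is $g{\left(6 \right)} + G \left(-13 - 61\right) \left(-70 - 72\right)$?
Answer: $\frac{4035073}{12} \approx 3.3626 \cdot 10^{5}$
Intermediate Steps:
$g{\left(n \right)} = \frac{1}{2 n}$
$g{\left(6 \right)} + G \left(-13 - 61\right) \left(-70 - 72\right) = \frac{1}{2 \cdot 6} + 32 \left(-13 - 61\right) \left(-70 - 72\right) = \frac{1}{2} \cdot \frac{1}{6} + 32 \left(\left(-74\right) \left(-142\right)\right) = \frac{1}{12} + 32 \cdot 10508 = \frac{1}{12} + 336256 = \frac{4035073}{12}$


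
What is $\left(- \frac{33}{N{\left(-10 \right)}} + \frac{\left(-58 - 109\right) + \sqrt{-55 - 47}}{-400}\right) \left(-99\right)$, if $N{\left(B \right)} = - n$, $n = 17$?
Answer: $- \frac{1587861}{6800} + \frac{99 i \sqrt{102}}{400} \approx -233.51 + 2.4996 i$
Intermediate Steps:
$N{\left(B \right)} = -17$ ($N{\left(B \right)} = \left(-1\right) 17 = -17$)
$\left(- \frac{33}{N{\left(-10 \right)}} + \frac{\left(-58 - 109\right) + \sqrt{-55 - 47}}{-400}\right) \left(-99\right) = \left(- \frac{33}{-17} + \frac{\left(-58 - 109\right) + \sqrt{-55 - 47}}{-400}\right) \left(-99\right) = \left(\left(-33\right) \left(- \frac{1}{17}\right) + \left(-167 + \sqrt{-102}\right) \left(- \frac{1}{400}\right)\right) \left(-99\right) = \left(\frac{33}{17} + \left(-167 + i \sqrt{102}\right) \left(- \frac{1}{400}\right)\right) \left(-99\right) = \left(\frac{33}{17} + \left(\frac{167}{400} - \frac{i \sqrt{102}}{400}\right)\right) \left(-99\right) = \left(\frac{16039}{6800} - \frac{i \sqrt{102}}{400}\right) \left(-99\right) = - \frac{1587861}{6800} + \frac{99 i \sqrt{102}}{400}$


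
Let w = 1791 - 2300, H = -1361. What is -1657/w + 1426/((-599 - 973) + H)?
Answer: 4134147/1492897 ≈ 2.7692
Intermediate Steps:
w = -509
-1657/w + 1426/((-599 - 973) + H) = -1657/(-509) + 1426/((-599 - 973) - 1361) = -1657*(-1/509) + 1426/(-1572 - 1361) = 1657/509 + 1426/(-2933) = 1657/509 + 1426*(-1/2933) = 1657/509 - 1426/2933 = 4134147/1492897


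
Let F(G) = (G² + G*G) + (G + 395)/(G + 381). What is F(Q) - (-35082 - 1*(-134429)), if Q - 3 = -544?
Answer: 38881273/80 ≈ 4.8602e+5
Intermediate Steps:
Q = -541 (Q = 3 - 544 = -541)
F(G) = 2*G² + (395 + G)/(381 + G) (F(G) = (G² + G²) + (395 + G)/(381 + G) = 2*G² + (395 + G)/(381 + G))
F(Q) - (-35082 - 1*(-134429)) = (395 - 541 + 2*(-541)³ + 762*(-541)²)/(381 - 541) - (-35082 - 1*(-134429)) = (395 - 541 + 2*(-158340421) + 762*292681)/(-160) - (-35082 + 134429) = -(395 - 541 - 316680842 + 223022922)/160 - 1*99347 = -1/160*(-93658066) - 99347 = 46829033/80 - 99347 = 38881273/80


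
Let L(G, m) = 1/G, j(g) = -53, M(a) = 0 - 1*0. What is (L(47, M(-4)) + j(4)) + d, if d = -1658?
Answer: -80416/47 ≈ -1711.0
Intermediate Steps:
M(a) = 0 (M(a) = 0 + 0 = 0)
(L(47, M(-4)) + j(4)) + d = (1/47 - 53) - 1658 = -2490/47 - 1658 = -80416/47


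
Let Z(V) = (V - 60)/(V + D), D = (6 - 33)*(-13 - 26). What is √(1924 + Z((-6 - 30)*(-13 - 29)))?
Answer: 8*√2442545/285 ≈ 43.870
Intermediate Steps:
D = 1053 (D = -27*(-39) = 1053)
Z(V) = (-60 + V)/(1053 + V) (Z(V) = (V - 60)/(V + 1053) = (-60 + V)/(1053 + V))
√(1924 + Z((-6 - 30)*(-13 - 29))) = √(1924 + (-60 + (-6 - 30)*(-13 - 29))/(1053 + (-6 - 30)*(-13 - 29))) = √(1924 + (-60 - 36*(-42))/(1053 - 36*(-42))) = √(1924 + (-60 + 1512)/(1053 + 1512)) = √(1924 + 1452/2565) = √(1924 + (1/2565)*1452) = √(1924 + 484/855) = √(1645504/855) = 8*√2442545/285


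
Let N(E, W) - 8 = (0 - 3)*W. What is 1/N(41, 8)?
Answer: -1/16 ≈ -0.062500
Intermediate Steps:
N(E, W) = 8 - 3*W (N(E, W) = 8 + (0 - 3)*W = 8 - 3*W)
1/N(41, 8) = 1/(8 - 3*8) = 1/(8 - 24) = 1/(-16) = -1/16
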